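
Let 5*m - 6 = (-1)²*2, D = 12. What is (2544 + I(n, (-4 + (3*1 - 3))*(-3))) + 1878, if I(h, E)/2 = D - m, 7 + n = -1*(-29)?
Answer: 22214/5 ≈ 4442.8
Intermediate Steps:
m = 8/5 (m = 6/5 + ((-1)²*2)/5 = 6/5 + (1*2)/5 = 6/5 + (⅕)*2 = 6/5 + ⅖ = 8/5 ≈ 1.6000)
n = 22 (n = -7 - 1*(-29) = -7 + 29 = 22)
I(h, E) = 104/5 (I(h, E) = 2*(12 - 1*8/5) = 2*(12 - 8/5) = 2*(52/5) = 104/5)
(2544 + I(n, (-4 + (3*1 - 3))*(-3))) + 1878 = (2544 + 104/5) + 1878 = 12824/5 + 1878 = 22214/5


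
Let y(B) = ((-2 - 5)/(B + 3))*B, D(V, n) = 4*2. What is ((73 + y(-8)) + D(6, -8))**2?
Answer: 121801/25 ≈ 4872.0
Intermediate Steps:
D(V, n) = 8
y(B) = -7*B/(3 + B) (y(B) = (-7/(3 + B))*B = -7*B/(3 + B))
((73 + y(-8)) + D(6, -8))**2 = ((73 - 7*(-8)/(3 - 8)) + 8)**2 = ((73 - 7*(-8)/(-5)) + 8)**2 = ((73 - 7*(-8)*(-1/5)) + 8)**2 = ((73 - 56/5) + 8)**2 = (309/5 + 8)**2 = (349/5)**2 = 121801/25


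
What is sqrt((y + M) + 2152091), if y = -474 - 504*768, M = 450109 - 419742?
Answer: 4*sqrt(112182) ≈ 1339.7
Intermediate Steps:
M = 30367
y = -387546 (y = -474 - 387072 = -387546)
sqrt((y + M) + 2152091) = sqrt((-387546 + 30367) + 2152091) = sqrt(-357179 + 2152091) = sqrt(1794912) = 4*sqrt(112182)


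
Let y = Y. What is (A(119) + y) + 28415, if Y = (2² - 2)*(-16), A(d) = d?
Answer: 28502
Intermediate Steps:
Y = -32 (Y = (4 - 2)*(-16) = 2*(-16) = -32)
y = -32
(A(119) + y) + 28415 = (119 - 32) + 28415 = 87 + 28415 = 28502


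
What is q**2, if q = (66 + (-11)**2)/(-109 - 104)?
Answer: 34969/45369 ≈ 0.77077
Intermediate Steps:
q = -187/213 (q = (66 + 121)/(-213) = 187*(-1/213) = -187/213 ≈ -0.87793)
q**2 = (-187/213)**2 = 34969/45369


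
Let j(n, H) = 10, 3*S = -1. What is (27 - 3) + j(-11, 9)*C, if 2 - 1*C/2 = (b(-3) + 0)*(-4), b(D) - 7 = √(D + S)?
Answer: 624 + 80*I*√30/3 ≈ 624.0 + 146.06*I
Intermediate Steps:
S = -⅓ (S = (⅓)*(-1) = -⅓ ≈ -0.33333)
b(D) = 7 + √(-⅓ + D) (b(D) = 7 + √(D - ⅓) = 7 + √(-⅓ + D))
C = 60 + 8*I*√30/3 (C = 4 - 2*((7 + √(-3 + 9*(-3))/3) + 0)*(-4) = 4 - 2*((7 + √(-3 - 27)/3) + 0)*(-4) = 4 - 2*((7 + √(-30)/3) + 0)*(-4) = 4 - 2*((7 + (I*√30)/3) + 0)*(-4) = 4 - 2*((7 + I*√30/3) + 0)*(-4) = 4 - 2*(7 + I*√30/3)*(-4) = 4 - 2*(-28 - 4*I*√30/3) = 4 + (56 + 8*I*√30/3) = 60 + 8*I*√30/3 ≈ 60.0 + 14.606*I)
(27 - 3) + j(-11, 9)*C = (27 - 3) + 10*(60 + 8*I*√30/3) = 24 + (600 + 80*I*√30/3) = 624 + 80*I*√30/3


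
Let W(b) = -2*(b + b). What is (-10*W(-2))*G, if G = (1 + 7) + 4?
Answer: -960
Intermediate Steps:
W(b) = -4*b
G = 12 (G = 8 + 4 = 12)
(-10*W(-2))*G = -(-40)*(-2)*12 = -10*8*12 = -80*12 = -960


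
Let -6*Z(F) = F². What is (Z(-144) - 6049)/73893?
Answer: -9505/73893 ≈ -0.12863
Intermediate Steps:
Z(F) = -F²/6
(Z(-144) - 6049)/73893 = (-⅙*(-144)² - 6049)/73893 = (-⅙*20736 - 6049)*(1/73893) = (-3456 - 6049)*(1/73893) = -9505*1/73893 = -9505/73893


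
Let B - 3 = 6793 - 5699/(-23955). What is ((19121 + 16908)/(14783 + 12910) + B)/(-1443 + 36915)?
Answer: 751565149307/3921936938280 ≈ 0.19163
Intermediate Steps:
B = 162803879/23955 (B = 3 + (6793 - 5699/(-23955)) = 3 + (6793 - 5699*(-1/23955)) = 3 + (6793 + 5699/23955) = 3 + 162732014/23955 = 162803879/23955 ≈ 6796.2)
((19121 + 16908)/(14783 + 12910) + B)/(-1443 + 36915) = ((19121 + 16908)/(14783 + 12910) + 162803879/23955)/(-1443 + 36915) = (36029/27693 + 162803879/23955)/35472 = (36029*(1/27693) + 162803879/23955)*(1/35472) = (36029/27693 + 162803879/23955)*(1/35472) = (1503130298614/221128605)*(1/35472) = 751565149307/3921936938280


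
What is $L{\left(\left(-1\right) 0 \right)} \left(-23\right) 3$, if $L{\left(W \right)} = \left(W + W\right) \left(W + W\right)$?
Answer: $0$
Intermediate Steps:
$L{\left(W \right)} = 4 W^{2}$ ($L{\left(W \right)} = 2 W 2 W = 4 W^{2}$)
$L{\left(\left(-1\right) 0 \right)} \left(-23\right) 3 = 4 \left(\left(-1\right) 0\right)^{2} \left(-23\right) 3 = 4 \cdot 0^{2} \left(-23\right) 3 = 4 \cdot 0 \left(-23\right) 3 = 0 \left(-23\right) 3 = 0 \cdot 3 = 0$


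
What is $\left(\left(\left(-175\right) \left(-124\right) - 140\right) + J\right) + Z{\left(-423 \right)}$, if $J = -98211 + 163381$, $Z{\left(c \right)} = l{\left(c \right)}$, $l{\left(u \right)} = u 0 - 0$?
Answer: $86730$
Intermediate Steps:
$l{\left(u \right)} = 0$ ($l{\left(u \right)} = 0 + 0 = 0$)
$Z{\left(c \right)} = 0$
$J = 65170$
$\left(\left(\left(-175\right) \left(-124\right) - 140\right) + J\right) + Z{\left(-423 \right)} = \left(\left(\left(-175\right) \left(-124\right) - 140\right) + 65170\right) + 0 = \left(\left(21700 - 140\right) + 65170\right) + 0 = \left(21560 + 65170\right) + 0 = 86730 + 0 = 86730$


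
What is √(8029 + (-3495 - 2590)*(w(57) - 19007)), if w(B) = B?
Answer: √115318779 ≈ 10739.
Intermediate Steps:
√(8029 + (-3495 - 2590)*(w(57) - 19007)) = √(8029 + (-3495 - 2590)*(57 - 19007)) = √(8029 - 6085*(-18950)) = √(8029 + 115310750) = √115318779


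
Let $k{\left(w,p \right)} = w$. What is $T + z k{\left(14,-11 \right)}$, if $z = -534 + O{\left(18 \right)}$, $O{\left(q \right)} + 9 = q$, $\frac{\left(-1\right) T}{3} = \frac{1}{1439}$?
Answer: $- \frac{10576653}{1439} \approx -7350.0$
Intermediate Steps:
$T = - \frac{3}{1439} \approx -0.0020848$
$O{\left(q \right)} = -9 + q$
$z = -525$ ($z = -534 + \left(-9 + 18\right) = -534 + 9 = -525$)
$T + z k{\left(14,-11 \right)} = - \frac{3}{1439} - 7350 = - \frac{10576653}{1439}$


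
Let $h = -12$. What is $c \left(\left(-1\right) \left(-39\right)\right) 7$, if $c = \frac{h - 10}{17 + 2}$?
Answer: $- \frac{6006}{19} \approx -316.11$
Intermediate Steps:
$c = - \frac{22}{19}$ ($c = \frac{-12 - 10}{17 + 2} = - \frac{22}{19} \approx -1.1579$)
$c \left(\left(-1\right) \left(-39\right)\right) 7 = - \frac{22 \left(\left(-1\right) \left(-39\right)\right)}{19} \cdot 7 = \left(- \frac{22}{19}\right) 39 \cdot 7 = \left(- \frac{858}{19}\right) 7 = - \frac{6006}{19}$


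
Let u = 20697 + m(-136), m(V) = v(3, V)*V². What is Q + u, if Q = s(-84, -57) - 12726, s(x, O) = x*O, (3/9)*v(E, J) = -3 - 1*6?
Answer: -486633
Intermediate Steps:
v(E, J) = -27 (v(E, J) = 3*(-3 - 1*6) = 3*(-3 - 6) = 3*(-9) = -27)
s(x, O) = O*x
m(V) = -27*V²
Q = -7938 (Q = -57*(-84) - 12726 = 4788 - 12726 = -7938)
u = -478695 (u = 20697 - 27*(-136)² = 20697 - 27*18496 = 20697 - 499392 = -478695)
Q + u = -7938 - 478695 = -486633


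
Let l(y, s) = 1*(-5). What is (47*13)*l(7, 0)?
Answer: -3055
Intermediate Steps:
l(y, s) = -5
(47*13)*l(7, 0) = (47*13)*(-5) = 611*(-5) = -3055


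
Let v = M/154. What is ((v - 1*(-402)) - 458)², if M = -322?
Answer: 408321/121 ≈ 3374.6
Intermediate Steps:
v = -23/11 (v = -322/154 = -322*1/154 = -23/11 ≈ -2.0909)
((v - 1*(-402)) - 458)² = ((-23/11 - 1*(-402)) - 458)² = ((-23/11 + 402) - 458)² = (4399/11 - 458)² = (-639/11)² = 408321/121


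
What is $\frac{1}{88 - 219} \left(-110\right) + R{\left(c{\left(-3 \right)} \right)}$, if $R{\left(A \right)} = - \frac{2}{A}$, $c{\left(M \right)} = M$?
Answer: $\frac{592}{393} \approx 1.5064$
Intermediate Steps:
$\frac{1}{88 - 219} \left(-110\right) + R{\left(c{\left(-3 \right)} \right)} = \frac{1}{88 - 219} \left(-110\right) - \frac{2}{-3} = \frac{1}{-131} \left(-110\right) - - \frac{2}{3} = \left(- \frac{1}{131}\right) \left(-110\right) + \frac{2}{3} = \frac{110}{131} + \frac{2}{3} = \frac{592}{393}$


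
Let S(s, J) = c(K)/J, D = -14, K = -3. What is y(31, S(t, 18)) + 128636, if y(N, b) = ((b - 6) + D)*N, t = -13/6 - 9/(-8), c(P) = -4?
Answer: 1152082/9 ≈ 1.2801e+5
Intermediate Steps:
t = -25/24 (t = -13*⅙ - 9*(-⅛) = -13/6 + 9/8 = -25/24 ≈ -1.0417)
S(s, J) = -4/J
y(N, b) = N*(-20 + b) (y(N, b) = ((b - 6) - 14)*N = ((-6 + b) - 14)*N = (-20 + b)*N = N*(-20 + b))
y(31, S(t, 18)) + 128636 = 31*(-20 - 4/18) + 128636 = 31*(-20 - 4*1/18) + 128636 = 31*(-20 - 2/9) + 128636 = 31*(-182/9) + 128636 = -5642/9 + 128636 = 1152082/9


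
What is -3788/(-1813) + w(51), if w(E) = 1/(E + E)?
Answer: 388189/184926 ≈ 2.0992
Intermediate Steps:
w(E) = 1/(2*E)
-3788/(-1813) + w(51) = -3788/(-1813) + (½)/51 = -3788*(-1/1813) + (½)*(1/51) = 3788/1813 + 1/102 = 388189/184926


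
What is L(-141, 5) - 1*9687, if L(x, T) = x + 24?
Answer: -9804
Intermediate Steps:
L(x, T) = 24 + x
L(-141, 5) - 1*9687 = (24 - 141) - 1*9687 = -117 - 9687 = -9804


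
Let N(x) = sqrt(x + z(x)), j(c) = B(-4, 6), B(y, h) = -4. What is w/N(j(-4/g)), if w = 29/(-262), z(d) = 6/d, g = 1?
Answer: 29*I*sqrt(22)/2882 ≈ 0.047197*I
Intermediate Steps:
j(c) = -4
w = -29/262 (w = 29*(-1/262) = -29/262 ≈ -0.11069)
N(x) = sqrt(x + 6/x)
w/N(j(-4/g)) = -29/(262*sqrt(-4 + 6/(-4))) = -29/(262*sqrt(-4 + 6*(-1/4))) = -29/(262*sqrt(-4 - 3/2)) = -29*(-I*sqrt(22)/11)/262 = -(-29)*I*sqrt(22)/2882 = 29*I*sqrt(22)/2882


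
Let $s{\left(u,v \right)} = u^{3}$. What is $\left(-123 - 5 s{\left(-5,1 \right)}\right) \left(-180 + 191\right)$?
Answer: $5522$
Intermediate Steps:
$\left(-123 - 5 s{\left(-5,1 \right)}\right) \left(-180 + 191\right) = \left(-123 - 5 \left(-5\right)^{3}\right) \left(-180 + 191\right) = \left(-123 - -625\right) 11 = \left(-123 + 625\right) 11 = 502 \cdot 11 = 5522$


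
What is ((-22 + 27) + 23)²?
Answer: 784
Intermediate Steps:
((-22 + 27) + 23)² = (5 + 23)² = 28² = 784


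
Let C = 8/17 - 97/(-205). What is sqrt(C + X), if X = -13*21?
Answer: 2*I*sqrt(826046065)/3485 ≈ 16.494*I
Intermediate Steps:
X = -273
C = 3289/3485 (C = 8*(1/17) - 97*(-1/205) = 8/17 + 97/205 = 3289/3485 ≈ 0.94376)
sqrt(C + X) = sqrt(3289/3485 - 273) = sqrt(-948116/3485) = 2*I*sqrt(826046065)/3485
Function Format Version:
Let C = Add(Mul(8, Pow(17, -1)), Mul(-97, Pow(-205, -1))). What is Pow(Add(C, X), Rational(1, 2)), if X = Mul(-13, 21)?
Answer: Mul(Rational(2, 3485), I, Pow(826046065, Rational(1, 2))) ≈ Mul(16.494, I)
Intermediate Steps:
X = -273
C = Rational(3289, 3485) (C = Add(Mul(8, Rational(1, 17)), Mul(-97, Rational(-1, 205))) = Add(Rational(8, 17), Rational(97, 205)) = Rational(3289, 3485) ≈ 0.94376)
Pow(Add(C, X), Rational(1, 2)) = Pow(Add(Rational(3289, 3485), -273), Rational(1, 2)) = Pow(Rational(-948116, 3485), Rational(1, 2)) = Mul(Rational(2, 3485), I, Pow(826046065, Rational(1, 2)))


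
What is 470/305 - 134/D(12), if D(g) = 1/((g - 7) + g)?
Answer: -138864/61 ≈ -2276.5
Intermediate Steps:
D(g) = 1/(-7 + 2*g) (D(g) = 1/((-7 + g) + g) = 1/(-7 + 2*g))
470/305 - 134/D(12) = 470/305 - 134/(1/(-7 + 2*12)) = 470*(1/305) - 134/(1/(-7 + 24)) = 94/61 - 134/(1/17) = 94/61 - 134/1/17 = 94/61 - 134*17 = 94/61 - 2278 = -138864/61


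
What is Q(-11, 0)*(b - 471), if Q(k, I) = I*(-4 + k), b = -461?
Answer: 0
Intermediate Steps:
Q(-11, 0)*(b - 471) = (0*(-4 - 11))*(-461 - 471) = (0*(-15))*(-932) = 0*(-932) = 0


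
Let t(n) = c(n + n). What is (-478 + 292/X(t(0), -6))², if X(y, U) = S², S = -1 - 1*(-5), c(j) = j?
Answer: 3381921/16 ≈ 2.1137e+5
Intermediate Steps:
t(n) = 2*n (t(n) = n + n = 2*n)
S = 4 (S = -1 + 5 = 4)
X(y, U) = 16 (X(y, U) = 4² = 16)
(-478 + 292/X(t(0), -6))² = (-478 + 292/16)² = (-478 + 292*(1/16))² = (-478 + 73/4)² = (-1839/4)² = 3381921/16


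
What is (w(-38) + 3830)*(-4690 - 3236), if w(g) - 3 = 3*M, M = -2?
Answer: -30332802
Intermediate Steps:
w(g) = -3 (w(g) = 3 + 3*(-2) = 3 - 6 = -3)
(w(-38) + 3830)*(-4690 - 3236) = (-3 + 3830)*(-4690 - 3236) = 3827*(-7926) = -30332802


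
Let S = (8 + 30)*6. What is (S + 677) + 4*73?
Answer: 1197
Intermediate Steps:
S = 228 (S = 38*6 = 228)
(S + 677) + 4*73 = (228 + 677) + 4*73 = 905 + 292 = 1197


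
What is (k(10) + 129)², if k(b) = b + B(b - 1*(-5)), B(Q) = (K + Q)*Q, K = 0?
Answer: 132496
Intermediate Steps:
B(Q) = Q² (B(Q) = (0 + Q)*Q = Q*Q = Q²)
k(b) = b + (5 + b)² (k(b) = b + (b - 1*(-5))² = b + (b + 5)² = b + (5 + b)²)
(k(10) + 129)² = ((10 + (5 + 10)²) + 129)² = ((10 + 15²) + 129)² = ((10 + 225) + 129)² = (235 + 129)² = 364² = 132496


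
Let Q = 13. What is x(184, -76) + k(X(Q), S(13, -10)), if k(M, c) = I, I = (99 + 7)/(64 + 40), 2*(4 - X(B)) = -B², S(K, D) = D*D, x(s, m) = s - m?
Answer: 13573/52 ≈ 261.02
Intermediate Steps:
S(K, D) = D²
X(B) = 4 + B²/2 (X(B) = 4 - (-1)*B²/2 = 4 + B²/2)
I = 53/52 (I = 106/104 = 106*(1/104) = 53/52 ≈ 1.0192)
k(M, c) = 53/52
x(184, -76) + k(X(Q), S(13, -10)) = (184 - 1*(-76)) + 53/52 = (184 + 76) + 53/52 = 260 + 53/52 = 13573/52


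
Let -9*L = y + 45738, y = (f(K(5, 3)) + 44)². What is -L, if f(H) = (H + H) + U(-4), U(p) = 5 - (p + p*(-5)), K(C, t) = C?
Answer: 47587/9 ≈ 5287.4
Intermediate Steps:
U(p) = 5 + 4*p (U(p) = 5 - (p - 5*p) = 5 - (-4)*p = 5 + 4*p)
f(H) = -11 + 2*H (f(H) = (H + H) + (5 + 4*(-4)) = 2*H + (5 - 16) = 2*H - 11 = -11 + 2*H)
y = 1849 (y = ((-11 + 2*5) + 44)² = ((-11 + 10) + 44)² = (-1 + 44)² = 43² = 1849)
L = -47587/9 (L = -(1849 + 45738)/9 = -⅑*47587 = -47587/9 ≈ -5287.4)
-L = -1*(-47587/9) = 47587/9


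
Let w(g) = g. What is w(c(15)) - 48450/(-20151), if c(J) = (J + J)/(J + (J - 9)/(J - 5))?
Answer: 377875/87321 ≈ 4.3274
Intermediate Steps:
c(J) = 2*J/(J + (-9 + J)/(-5 + J)) (c(J) = (2*J)/(J + (-9 + J)/(-5 + J)) = 2*J/(J + (-9 + J)/(-5 + J)))
w(c(15)) - 48450/(-20151) = 2*15*(-5 + 15)/(-9 + 15² - 4*15) - 48450/(-20151) = 2*15*10/(-9 + 225 - 60) - 48450*(-1)/20151 = 2*15*10/156 - 1*(-16150/6717) = 2*15*(1/156)*10 + 16150/6717 = 25/13 + 16150/6717 = 377875/87321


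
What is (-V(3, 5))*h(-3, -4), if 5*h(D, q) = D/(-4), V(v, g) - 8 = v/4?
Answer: -21/16 ≈ -1.3125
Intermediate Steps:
V(v, g) = 8 + v/4
h(D, q) = -D/20 (h(D, q) = (D/(-4))/5 = (D*(-¼))/5 = (-D/4)/5 = -D/20)
(-V(3, 5))*h(-3, -4) = (-(8 + (¼)*3))*(-1/20*(-3)) = -(8 + ¾)*(3/20) = -1*35/4*(3/20) = -35/4*3/20 = -21/16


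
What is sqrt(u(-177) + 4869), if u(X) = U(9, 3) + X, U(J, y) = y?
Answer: sqrt(4695) ≈ 68.520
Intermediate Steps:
u(X) = 3 + X
sqrt(u(-177) + 4869) = sqrt((3 - 177) + 4869) = sqrt(-174 + 4869) = sqrt(4695)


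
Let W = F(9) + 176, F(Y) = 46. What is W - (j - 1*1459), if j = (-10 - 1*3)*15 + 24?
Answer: 1852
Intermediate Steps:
W = 222 (W = 46 + 176 = 222)
j = -171 (j = (-10 - 3)*15 + 24 = -13*15 + 24 = -195 + 24 = -171)
W - (j - 1*1459) = 222 - (-171 - 1*1459) = 222 - (-171 - 1459) = 222 - 1*(-1630) = 222 + 1630 = 1852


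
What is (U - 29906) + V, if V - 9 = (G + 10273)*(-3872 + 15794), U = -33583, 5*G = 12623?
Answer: 762547536/5 ≈ 1.5251e+8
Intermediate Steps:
G = 12623/5 (G = (1/5)*12623 = 12623/5 ≈ 2524.6)
V = 762864981/5 (V = 9 + (12623/5 + 10273)*(-3872 + 15794) = 9 + (63988/5)*11922 = 9 + 762864936/5 = 762864981/5 ≈ 1.5257e+8)
(U - 29906) + V = (-33583 - 29906) + 762864981/5 = -63489 + 762864981/5 = 762547536/5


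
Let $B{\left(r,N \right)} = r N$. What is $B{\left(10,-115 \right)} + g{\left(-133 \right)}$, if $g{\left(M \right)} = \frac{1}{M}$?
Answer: $- \frac{152951}{133} \approx -1150.0$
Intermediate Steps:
$B{\left(r,N \right)} = N r$
$B{\left(10,-115 \right)} + g{\left(-133 \right)} = \left(-115\right) 10 + \frac{1}{-133} = -1150 - \frac{1}{133} = - \frac{152951}{133}$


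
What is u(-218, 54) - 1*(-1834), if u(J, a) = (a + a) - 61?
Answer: 1881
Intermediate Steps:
u(J, a) = -61 + 2*a (u(J, a) = 2*a - 61 = -61 + 2*a)
u(-218, 54) - 1*(-1834) = (-61 + 2*54) - 1*(-1834) = (-61 + 108) + 1834 = 47 + 1834 = 1881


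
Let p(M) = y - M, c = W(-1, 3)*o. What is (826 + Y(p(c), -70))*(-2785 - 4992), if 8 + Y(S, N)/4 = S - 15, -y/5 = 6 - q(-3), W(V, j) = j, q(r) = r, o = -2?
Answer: -4495106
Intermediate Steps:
c = -6 (c = 3*(-2) = -6)
y = -45 (y = -5*(6 - 1*(-3)) = -5*(6 + 3) = -5*9 = -45)
p(M) = -45 - M
Y(S, N) = -92 + 4*S (Y(S, N) = -32 + 4*(S - 15) = -32 + 4*(-15 + S) = -32 + (-60 + 4*S) = -92 + 4*S)
(826 + Y(p(c), -70))*(-2785 - 4992) = (826 + (-92 + 4*(-45 - 1*(-6))))*(-2785 - 4992) = (826 + (-92 + 4*(-45 + 6)))*(-7777) = (826 + (-92 + 4*(-39)))*(-7777) = (826 + (-92 - 156))*(-7777) = (826 - 248)*(-7777) = 578*(-7777) = -4495106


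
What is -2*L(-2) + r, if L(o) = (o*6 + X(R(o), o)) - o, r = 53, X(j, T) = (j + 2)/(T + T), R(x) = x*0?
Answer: 74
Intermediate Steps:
R(x) = 0
X(j, T) = (2 + j)/(2*T) (X(j, T) = (2 + j)/((2*T)) = (2 + j)*(1/(2*T)) = (2 + j)/(2*T))
L(o) = 1/o + 5*o (L(o) = (o*6 + (2 + 0)/(2*o)) - o = (6*o + (½)*2/o) - o = (6*o + 1/o) - o = (1/o + 6*o) - o = 1/o + 5*o)
-2*L(-2) + r = -2*(1/(-2) + 5*(-2)) + 53 = -2*(-½ - 10) + 53 = -2*(-21/2) + 53 = 21 + 53 = 74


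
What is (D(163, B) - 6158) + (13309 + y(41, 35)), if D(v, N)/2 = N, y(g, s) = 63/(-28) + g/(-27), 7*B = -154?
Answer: 767149/108 ≈ 7103.2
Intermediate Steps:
B = -22 (B = (⅐)*(-154) = -22)
y(g, s) = -9/4 - g/27 (y(g, s) = 63*(-1/28) + g*(-1/27) = -9/4 - g/27)
D(v, N) = 2*N
(D(163, B) - 6158) + (13309 + y(41, 35)) = (2*(-22) - 6158) + (13309 + (-9/4 - 1/27*41)) = (-44 - 6158) + (13309 + (-9/4 - 41/27)) = -6202 + (13309 - 407/108) = -6202 + 1436965/108 = 767149/108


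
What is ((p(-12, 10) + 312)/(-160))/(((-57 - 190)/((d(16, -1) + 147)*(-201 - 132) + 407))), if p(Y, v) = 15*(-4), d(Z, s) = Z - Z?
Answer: -382284/1235 ≈ -309.54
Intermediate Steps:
d(Z, s) = 0
p(Y, v) = -60
((p(-12, 10) + 312)/(-160))/(((-57 - 190)/((d(16, -1) + 147)*(-201 - 132) + 407))) = ((-60 + 312)/(-160))/(((-57 - 190)/((0 + 147)*(-201 - 132) + 407))) = (252*(-1/160))/((-247/(147*(-333) + 407))) = -63/(40*((-247/(-48951 + 407)))) = -63/(40*((-247/(-48544)))) = -63/(40*((-247*(-1/48544)))) = -63/(40*247/48544) = -63/40*48544/247 = -382284/1235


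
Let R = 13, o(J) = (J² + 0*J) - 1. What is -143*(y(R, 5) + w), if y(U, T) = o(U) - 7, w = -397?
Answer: 33748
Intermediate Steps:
o(J) = -1 + J² (o(J) = (J² + 0) - 1 = J² - 1 = -1 + J²)
y(U, T) = -8 + U² (y(U, T) = (-1 + U²) - 7 = -8 + U²)
-143*(y(R, 5) + w) = -143*((-8 + 13²) - 397) = -143*((-8 + 169) - 397) = -143*(161 - 397) = -143*(-236) = 33748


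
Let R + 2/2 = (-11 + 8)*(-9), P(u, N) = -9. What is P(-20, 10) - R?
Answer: -35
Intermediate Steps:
R = 26 (R = -1 + (-11 + 8)*(-9) = -1 - 3*(-9) = -1 + 27 = 26)
P(-20, 10) - R = -9 - 1*26 = -9 - 26 = -35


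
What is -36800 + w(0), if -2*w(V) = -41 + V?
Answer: -73559/2 ≈ -36780.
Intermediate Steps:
w(V) = 41/2 - V/2 (w(V) = -(-41 + V)/2 = 41/2 - V/2)
-36800 + w(0) = -36800 + (41/2 - ½*0) = -36800 + (41/2 + 0) = -36800 + 41/2 = -73559/2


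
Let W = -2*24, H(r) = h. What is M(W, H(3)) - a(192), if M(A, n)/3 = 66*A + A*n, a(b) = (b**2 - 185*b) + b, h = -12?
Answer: -9312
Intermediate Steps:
H(r) = -12
a(b) = b**2 - 184*b
W = -48
M(A, n) = 198*A + 3*A*n (M(A, n) = 3*(66*A + A*n) = 198*A + 3*A*n)
M(W, H(3)) - a(192) = 3*(-48)*(66 - 12) - 192*(-184 + 192) = 3*(-48)*54 - 192*8 = -7776 - 1*1536 = -7776 - 1536 = -9312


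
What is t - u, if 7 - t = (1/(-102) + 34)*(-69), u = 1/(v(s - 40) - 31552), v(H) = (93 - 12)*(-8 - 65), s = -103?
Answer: 2996413269/1273810 ≈ 2352.3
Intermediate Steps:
v(H) = -5913 (v(H) = 81*(-73) = -5913)
u = -1/37465 (u = 1/(-5913 - 31552) = 1/(-37465) = -1/37465 ≈ -2.6692e-5)
t = 79979/34 (t = 7 - (1/(-102) + 34)*(-69) = 7 - (-1/102 + 34)*(-69) = 7 - 3467*(-69)/102 = 7 - 1*(-79741/34) = 7 + 79741/34 = 79979/34 ≈ 2352.3)
t - u = 79979/34 - 1*(-1/37465) = 79979/34 + 1/37465 = 2996413269/1273810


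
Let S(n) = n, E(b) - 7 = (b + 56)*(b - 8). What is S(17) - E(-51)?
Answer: 305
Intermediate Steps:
E(b) = 7 + (-8 + b)*(56 + b) (E(b) = 7 + (b + 56)*(b - 8) = 7 + (56 + b)*(-8 + b) = 7 + (-8 + b)*(56 + b))
S(17) - E(-51) = 17 - (-441 + (-51)² + 48*(-51)) = 17 - (-441 + 2601 - 2448) = 17 - 1*(-288) = 17 + 288 = 305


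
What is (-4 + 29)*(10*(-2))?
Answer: -500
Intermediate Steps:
(-4 + 29)*(10*(-2)) = 25*(-20) = -500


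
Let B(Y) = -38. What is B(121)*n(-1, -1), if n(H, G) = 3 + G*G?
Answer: -152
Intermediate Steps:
n(H, G) = 3 + G**2
B(121)*n(-1, -1) = -38*(3 + (-1)**2) = -38*(3 + 1) = -38*4 = -152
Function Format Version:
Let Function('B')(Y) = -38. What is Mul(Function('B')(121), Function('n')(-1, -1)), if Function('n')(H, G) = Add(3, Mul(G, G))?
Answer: -152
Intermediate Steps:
Function('n')(H, G) = Add(3, Pow(G, 2))
Mul(Function('B')(121), Function('n')(-1, -1)) = Mul(-38, Add(3, Pow(-1, 2))) = Mul(-38, Add(3, 1)) = Mul(-38, 4) = -152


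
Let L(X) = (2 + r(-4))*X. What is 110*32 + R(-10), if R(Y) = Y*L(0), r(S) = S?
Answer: 3520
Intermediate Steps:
L(X) = -2*X (L(X) = (2 - 4)*X = -2*X)
R(Y) = 0 (R(Y) = Y*(-2*0) = Y*0 = 0)
110*32 + R(-10) = 110*32 + 0 = 3520 + 0 = 3520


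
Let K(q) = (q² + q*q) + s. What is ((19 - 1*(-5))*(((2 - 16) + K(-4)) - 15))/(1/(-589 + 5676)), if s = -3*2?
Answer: -366264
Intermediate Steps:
s = -6
K(q) = -6 + 2*q² (K(q) = (q² + q*q) - 6 = (q² + q²) - 6 = 2*q² - 6 = -6 + 2*q²)
((19 - 1*(-5))*(((2 - 16) + K(-4)) - 15))/(1/(-589 + 5676)) = ((19 - 1*(-5))*(((2 - 16) + (-6 + 2*(-4)²)) - 15))/(1/(-589 + 5676)) = ((19 + 5)*((-14 + (-6 + 2*16)) - 15))/(1/5087) = (24*((-14 + (-6 + 32)) - 15))/(1/5087) = (24*((-14 + 26) - 15))*5087 = (24*(12 - 15))*5087 = (24*(-3))*5087 = -72*5087 = -366264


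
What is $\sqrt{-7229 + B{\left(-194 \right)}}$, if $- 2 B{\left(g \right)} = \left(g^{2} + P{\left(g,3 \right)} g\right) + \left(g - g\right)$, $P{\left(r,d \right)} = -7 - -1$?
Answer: $i \sqrt{26629} \approx 163.18 i$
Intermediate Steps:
$P{\left(r,d \right)} = -6$ ($P{\left(r,d \right)} = -7 + 1 = -6$)
$B{\left(g \right)} = 3 g - \frac{g^{2}}{2}$ ($B{\left(g \right)} = - \frac{\left(g^{2} - 6 g\right) + \left(g - g\right)}{2} = - \frac{\left(g^{2} - 6 g\right) + 0}{2} = - \frac{g^{2} - 6 g}{2} = 3 g - \frac{g^{2}}{2}$)
$\sqrt{-7229 + B{\left(-194 \right)}} = \sqrt{-7229 + \frac{1}{2} \left(-194\right) \left(6 - -194\right)} = \sqrt{-7229 + \frac{1}{2} \left(-194\right) \left(6 + 194\right)} = \sqrt{-7229 + \frac{1}{2} \left(-194\right) 200} = \sqrt{-7229 - 19400} = \sqrt{-26629} = i \sqrt{26629}$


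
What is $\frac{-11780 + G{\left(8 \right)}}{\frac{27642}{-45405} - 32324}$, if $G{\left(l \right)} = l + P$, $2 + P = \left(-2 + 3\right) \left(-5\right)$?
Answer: $\frac{178275165}{489232954} \approx 0.3644$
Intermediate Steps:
$P = -7$ ($P = -2 + \left(-2 + 3\right) \left(-5\right) = -2 + 1 \left(-5\right) = -2 - 5 = -7$)
$G{\left(l \right)} = -7 + l$ ($G{\left(l \right)} = l - 7 = -7 + l$)
$\frac{-11780 + G{\left(8 \right)}}{\frac{27642}{-45405} - 32324} = \frac{-11780 + \left(-7 + 8\right)}{\frac{27642}{-45405} - 32324} = \frac{-11780 + 1}{27642 \left(- \frac{1}{45405}\right) - 32324} = - \frac{11779}{- \frac{9214}{15135} - 32324} = - \frac{11779}{- \frac{489232954}{15135}} = \left(-11779\right) \left(- \frac{15135}{489232954}\right) = \frac{178275165}{489232954}$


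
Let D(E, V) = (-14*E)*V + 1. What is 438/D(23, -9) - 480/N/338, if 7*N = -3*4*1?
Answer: 36914/37687 ≈ 0.97949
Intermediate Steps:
D(E, V) = 1 - 14*E*V (D(E, V) = -14*E*V + 1 = 1 - 14*E*V)
N = -12/7 (N = (-3*4*1)/7 = (-12*1)/7 = (⅐)*(-12) = -12/7 ≈ -1.7143)
438/D(23, -9) - 480/N/338 = 438/(1 - 14*23*(-9)) - 480/(-12/7)/338 = 438/(1 + 2898) - 480*(-7/12)*(1/338) = 438/2899 + 280*(1/338) = 438*(1/2899) + 140/169 = 438/2899 + 140/169 = 36914/37687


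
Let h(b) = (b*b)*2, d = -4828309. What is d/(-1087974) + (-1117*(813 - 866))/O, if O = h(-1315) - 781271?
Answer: 4330218869695/970900381782 ≈ 4.4600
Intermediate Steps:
h(b) = 2*b**2 (h(b) = b**2*2 = 2*b**2)
O = 2677179 (O = 2*(-1315)**2 - 781271 = 2*1729225 - 781271 = 3458450 - 781271 = 2677179)
d/(-1087974) + (-1117*(813 - 866))/O = -4828309/(-1087974) - 1117*(813 - 866)/2677179 = -4828309*(-1/1087974) - 1117*(-53)*(1/2677179) = 4828309/1087974 + 59201*(1/2677179) = 4828309/1087974 + 59201/2677179 = 4330218869695/970900381782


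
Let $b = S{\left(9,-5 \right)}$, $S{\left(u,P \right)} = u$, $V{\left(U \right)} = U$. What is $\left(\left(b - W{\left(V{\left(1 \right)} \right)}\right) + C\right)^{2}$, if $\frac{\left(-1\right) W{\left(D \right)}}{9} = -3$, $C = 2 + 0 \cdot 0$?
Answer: $256$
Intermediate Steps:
$C = 2$ ($C = 2 + 0 = 2$)
$W{\left(D \right)} = 27$ ($W{\left(D \right)} = \left(-9\right) \left(-3\right) = 27$)
$b = 9$
$\left(\left(b - W{\left(V{\left(1 \right)} \right)}\right) + C\right)^{2} = \left(\left(9 - 27\right) + 2\right)^{2} = \left(-18 + 2\right)^{2} = \left(-16\right)^{2} = 256$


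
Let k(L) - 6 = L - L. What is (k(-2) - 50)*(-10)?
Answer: 440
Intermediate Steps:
k(L) = 6 (k(L) = 6 + (L - L) = 6 + 0 = 6)
(k(-2) - 50)*(-10) = (6 - 50)*(-10) = -44*(-10) = 440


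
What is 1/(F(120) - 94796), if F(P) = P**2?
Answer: -1/80396 ≈ -1.2438e-5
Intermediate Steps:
1/(F(120) - 94796) = 1/(120**2 - 94796) = 1/(14400 - 94796) = 1/(-80396) = -1/80396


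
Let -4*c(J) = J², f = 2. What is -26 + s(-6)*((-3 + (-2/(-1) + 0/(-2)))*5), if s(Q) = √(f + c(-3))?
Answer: -26 - 5*I/2 ≈ -26.0 - 2.5*I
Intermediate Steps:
c(J) = -J²/4
s(Q) = I/2 (s(Q) = √(2 - ¼*(-3)²) = √(2 - ¼*9) = √(2 - 9/4) = √(-¼) = I/2)
-26 + s(-6)*((-3 + (-2/(-1) + 0/(-2)))*5) = -26 + (I/2)*((-3 + (-2/(-1) + 0/(-2)))*5) = -26 + (I/2)*((-3 + (-2*(-1) + 0*(-½)))*5) = -26 + (I/2)*((-3 + (2 + 0))*5) = -26 + (I/2)*((-3 + 2)*5) = -26 + (I/2)*(-1*5) = -26 + (I/2)*(-5) = -26 - 5*I/2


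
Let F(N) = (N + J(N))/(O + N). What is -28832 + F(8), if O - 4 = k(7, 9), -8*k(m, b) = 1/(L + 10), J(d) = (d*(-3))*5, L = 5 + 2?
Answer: -6720032/233 ≈ -28841.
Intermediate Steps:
L = 7
J(d) = -15*d (J(d) = -3*d*5 = -15*d)
k(m, b) = -1/136 (k(m, b) = -1/(8*(7 + 10)) = -1/8/17 = -1/8*1/17 = -1/136)
O = 543/136 (O = 4 - 1/136 = 543/136 ≈ 3.9926)
F(N) = -14*N/(543/136 + N) (F(N) = (N - 15*N)/(543/136 + N) = (-14*N)/(543/136 + N) = -14*N/(543/136 + N))
-28832 + F(8) = -28832 - 1904*8/(543 + 136*8) = -28832 - 1904*8/(543 + 1088) = -28832 - 1904*8/1631 = -28832 - 1904*8*1/1631 = -28832 - 2176/233 = -6720032/233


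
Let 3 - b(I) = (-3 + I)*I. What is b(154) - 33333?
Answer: -56584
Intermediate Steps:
b(I) = 3 - I*(-3 + I) (b(I) = 3 - (-3 + I)*I = 3 - I*(-3 + I))
b(154) - 33333 = (3 - 1*154**2 + 3*154) - 33333 = (3 - 1*23716 + 462) - 33333 = (3 - 23716 + 462) - 33333 = -23251 - 33333 = -56584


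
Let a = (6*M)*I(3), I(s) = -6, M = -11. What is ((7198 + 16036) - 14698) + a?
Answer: 8932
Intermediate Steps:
a = 396 (a = (6*(-11))*(-6) = -66*(-6) = 396)
((7198 + 16036) - 14698) + a = ((7198 + 16036) - 14698) + 396 = (23234 - 14698) + 396 = 8536 + 396 = 8932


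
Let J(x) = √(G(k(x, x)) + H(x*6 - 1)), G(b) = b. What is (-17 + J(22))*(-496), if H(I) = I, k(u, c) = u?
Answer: 8432 - 1488*√17 ≈ 2296.8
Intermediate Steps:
J(x) = √(-1 + 7*x) (J(x) = √(x + (x*6 - 1)) = √(x + (6*x - 1)) = √(x + (-1 + 6*x)) = √(-1 + 7*x))
(-17 + J(22))*(-496) = (-17 + √(-1 + 7*22))*(-496) = (-17 + √(-1 + 154))*(-496) = (-17 + √153)*(-496) = (-17 + 3*√17)*(-496) = 8432 - 1488*√17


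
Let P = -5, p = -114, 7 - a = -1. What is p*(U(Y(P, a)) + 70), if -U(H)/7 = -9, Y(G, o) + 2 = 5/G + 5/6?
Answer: -15162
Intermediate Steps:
a = 8 (a = 7 - 1*(-1) = 7 + 1 = 8)
Y(G, o) = -7/6 + 5/G (Y(G, o) = -2 + (5/G + 5/6) = -2 + (5/G + 5*(⅙)) = -2 + (5/G + ⅚) = -2 + (⅚ + 5/G) = -7/6 + 5/G)
U(H) = 63 (U(H) = -7*(-9) = 63)
p*(U(Y(P, a)) + 70) = -114*(63 + 70) = -114*133 = -15162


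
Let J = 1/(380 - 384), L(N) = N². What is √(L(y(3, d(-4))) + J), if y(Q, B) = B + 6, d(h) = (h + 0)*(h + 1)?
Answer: √1295/2 ≈ 17.993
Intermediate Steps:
d(h) = h*(1 + h)
y(Q, B) = 6 + B
J = -¼ (J = 1/(-4) = -¼ ≈ -0.25000)
√(L(y(3, d(-4))) + J) = √((6 - 4*(1 - 4))² - ¼) = √((6 - 4*(-3))² - ¼) = √((6 + 12)² - ¼) = √(18² - ¼) = √(324 - ¼) = √(1295/4) = √1295/2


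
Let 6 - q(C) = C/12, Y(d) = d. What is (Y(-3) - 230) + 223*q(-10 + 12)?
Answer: 6407/6 ≈ 1067.8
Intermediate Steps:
q(C) = 6 - C/12
(Y(-3) - 230) + 223*q(-10 + 12) = (-3 - 230) + 223*(6 - (-10 + 12)/12) = -233 + 223*(6 - 1/12*2) = -233 + 223*(6 - ⅙) = -233 + 223*(35/6) = -233 + 7805/6 = 6407/6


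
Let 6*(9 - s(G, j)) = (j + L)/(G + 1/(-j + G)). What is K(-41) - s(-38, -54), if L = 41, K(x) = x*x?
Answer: 3044816/1821 ≈ 1672.1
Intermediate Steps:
K(x) = x²
s(G, j) = 9 - (41 + j)/(6*(G + 1/(G - j))) (s(G, j) = 9 - (j + 41)/(6*(G + 1/(-j + G))) = 9 - (41 + j)/(6*(G + 1/(G - j))))
K(-41) - s(-38, -54) = (-41)² - (54 + (-54)² - 41*(-38) + 41*(-54) + 54*(-38)² - 55*(-38)*(-54))/(6*(1 + (-38)² - 1*(-38)*(-54))) = 1681 - (54 + 2916 + 1558 - 2214 + 54*1444 - 112860)/(6*(1 + 1444 - 2052)) = 1681 - (54 + 2916 + 1558 - 2214 + 77976 - 112860)/(6*(-607)) = 1681 - (-1)*(-32570)/(6*607) = 1681 - 1*16285/1821 = 1681 - 16285/1821 = 3044816/1821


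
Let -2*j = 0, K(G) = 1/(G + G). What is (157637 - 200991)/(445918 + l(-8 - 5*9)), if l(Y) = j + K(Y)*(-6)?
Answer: -2297762/23633657 ≈ -0.097224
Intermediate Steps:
K(G) = 1/(2*G)
j = 0 (j = -½*0 = 0)
l(Y) = -3/Y (l(Y) = 0 + (1/(2*Y))*(-6) = 0 - 3/Y = -3/Y)
(157637 - 200991)/(445918 + l(-8 - 5*9)) = (157637 - 200991)/(445918 - 3/(-8 - 5*9)) = -43354/(445918 - 3/(-8 - 45)) = -43354/(445918 - 3/(-53)) = -43354/(445918 - 3*(-1/53)) = -43354/(445918 + 3/53) = -43354/23633657/53 = -43354*53/23633657 = -2297762/23633657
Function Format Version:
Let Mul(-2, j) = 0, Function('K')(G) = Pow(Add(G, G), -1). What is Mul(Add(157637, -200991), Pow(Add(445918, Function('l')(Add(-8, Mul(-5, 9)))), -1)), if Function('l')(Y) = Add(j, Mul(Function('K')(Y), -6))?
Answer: Rational(-2297762, 23633657) ≈ -0.097224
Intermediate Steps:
Function('K')(G) = Mul(Rational(1, 2), Pow(G, -1)) (Function('K')(G) = Pow(Mul(2, G), -1) = Mul(Rational(1, 2), Pow(G, -1)))
j = 0 (j = Mul(Rational(-1, 2), 0) = 0)
Function('l')(Y) = Mul(-3, Pow(Y, -1)) (Function('l')(Y) = Add(0, Mul(Mul(Rational(1, 2), Pow(Y, -1)), -6)) = Add(0, Mul(-3, Pow(Y, -1))) = Mul(-3, Pow(Y, -1)))
Mul(Add(157637, -200991), Pow(Add(445918, Function('l')(Add(-8, Mul(-5, 9)))), -1)) = Mul(Add(157637, -200991), Pow(Add(445918, Mul(-3, Pow(Add(-8, Mul(-5, 9)), -1))), -1)) = Mul(-43354, Pow(Add(445918, Mul(-3, Pow(Add(-8, -45), -1))), -1)) = Mul(-43354, Pow(Add(445918, Mul(-3, Pow(-53, -1))), -1)) = Mul(-43354, Pow(Add(445918, Mul(-3, Rational(-1, 53))), -1)) = Mul(-43354, Pow(Add(445918, Rational(3, 53)), -1)) = Mul(-43354, Pow(Rational(23633657, 53), -1)) = Mul(-43354, Rational(53, 23633657)) = Rational(-2297762, 23633657)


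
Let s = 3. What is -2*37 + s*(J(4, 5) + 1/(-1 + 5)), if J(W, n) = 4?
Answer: -245/4 ≈ -61.250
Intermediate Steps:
-2*37 + s*(J(4, 5) + 1/(-1 + 5)) = -2*37 + 3*(4 + 1/(-1 + 5)) = -74 + 3*(4 + 1/4) = -74 + 3*(4 + ¼) = -74 + 3*(17/4) = -74 + 51/4 = -245/4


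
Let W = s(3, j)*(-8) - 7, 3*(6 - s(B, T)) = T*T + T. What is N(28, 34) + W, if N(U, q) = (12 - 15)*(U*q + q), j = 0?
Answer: -3013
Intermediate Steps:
s(B, T) = 6 - T/3 - T²/3 (s(B, T) = 6 - (T*T + T)/3 = 6 - (T² + T)/3 = 6 - (T + T²)/3 = 6 + (-T/3 - T²/3) = 6 - T/3 - T²/3)
W = -55 (W = (6 - ⅓*0 - ⅓*0²)*(-8) - 7 = (6 + 0 - ⅓*0)*(-8) - 7 = (6 + 0 + 0)*(-8) - 7 = 6*(-8) - 7 = -48 - 7 = -55)
N(U, q) = -3*q - 3*U*q (N(U, q) = -3*(q + U*q) = -3*q - 3*U*q)
N(28, 34) + W = -3*34*(1 + 28) - 55 = -3*34*29 - 55 = -2958 - 55 = -3013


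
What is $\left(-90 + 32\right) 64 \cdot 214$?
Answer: $-794368$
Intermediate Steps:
$\left(-90 + 32\right) 64 \cdot 214 = \left(-58\right) 64 \cdot 214 = \left(-3712\right) 214 = -794368$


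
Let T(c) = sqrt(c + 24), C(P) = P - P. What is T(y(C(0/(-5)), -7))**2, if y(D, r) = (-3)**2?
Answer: 33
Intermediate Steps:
C(P) = 0
y(D, r) = 9
T(c) = sqrt(24 + c)
T(y(C(0/(-5)), -7))**2 = (sqrt(24 + 9))**2 = (sqrt(33))**2 = 33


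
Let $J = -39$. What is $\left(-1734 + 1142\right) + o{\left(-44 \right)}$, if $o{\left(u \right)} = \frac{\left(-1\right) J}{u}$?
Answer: $- \frac{26087}{44} \approx -592.89$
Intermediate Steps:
$o{\left(u \right)} = \frac{39}{u}$ ($o{\left(u \right)} = \frac{\left(-1\right) \left(-39\right)}{u} = \frac{39}{u}$)
$\left(-1734 + 1142\right) + o{\left(-44 \right)} = \left(-1734 + 1142\right) + \frac{39}{-44} = -592 + 39 \left(- \frac{1}{44}\right) = -592 - \frac{39}{44} = - \frac{26087}{44}$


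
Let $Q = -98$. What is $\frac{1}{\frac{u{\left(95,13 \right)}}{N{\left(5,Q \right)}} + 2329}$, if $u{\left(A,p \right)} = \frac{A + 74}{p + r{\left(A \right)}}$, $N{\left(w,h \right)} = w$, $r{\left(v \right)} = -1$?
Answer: $\frac{60}{139909} \approx 0.00042885$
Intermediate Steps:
$u{\left(A,p \right)} = \frac{74 + A}{-1 + p}$ ($u{\left(A,p \right)} = \frac{A + 74}{p - 1} = \frac{74 + A}{-1 + p}$)
$\frac{1}{\frac{u{\left(95,13 \right)}}{N{\left(5,Q \right)}} + 2329} = \frac{1}{\frac{\frac{1}{-1 + 13} \left(74 + 95\right)}{5} + 2329} = \frac{1}{\frac{1}{12} \cdot 169 \cdot \frac{1}{5} + 2329} = \frac{1}{\frac{169}{12} \cdot \frac{1}{5} + 2329} = \frac{1}{\frac{169}{60} + 2329} = \frac{1}{\frac{139909}{60}} = \frac{60}{139909}$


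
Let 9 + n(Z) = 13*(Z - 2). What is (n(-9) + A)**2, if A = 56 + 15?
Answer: 6561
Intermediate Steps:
n(Z) = -35 + 13*Z (n(Z) = -9 + 13*(Z - 2) = -9 + 13*(-2 + Z) = -9 + (-26 + 13*Z) = -35 + 13*Z)
A = 71
(n(-9) + A)**2 = ((-35 + 13*(-9)) + 71)**2 = ((-35 - 117) + 71)**2 = (-152 + 71)**2 = (-81)**2 = 6561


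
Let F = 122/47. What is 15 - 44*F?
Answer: -4663/47 ≈ -99.213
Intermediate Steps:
F = 122/47 (F = 122*(1/47) = 122/47 ≈ 2.5957)
15 - 44*F = 15 - 44*122/47 = 15 - 5368/47 = -4663/47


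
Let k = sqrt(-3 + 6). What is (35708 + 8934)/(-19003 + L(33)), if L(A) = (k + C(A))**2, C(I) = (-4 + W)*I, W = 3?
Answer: -799582862/320790853 + 2946372*sqrt(3)/320790853 ≈ -2.4766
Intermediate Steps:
k = sqrt(3) ≈ 1.7320
C(I) = -I (C(I) = (-4 + 3)*I = -I)
L(A) = (sqrt(3) - A)**2
(35708 + 8934)/(-19003 + L(33)) = (35708 + 8934)/(-19003 + (sqrt(3) - 1*33)**2) = 44642/(-19003 + (sqrt(3) - 33)**2) = 44642/(-19003 + (-33 + sqrt(3))**2)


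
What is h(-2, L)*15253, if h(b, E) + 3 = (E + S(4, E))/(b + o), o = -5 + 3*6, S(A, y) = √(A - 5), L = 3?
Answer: -457590/11 + 15253*I/11 ≈ -41599.0 + 1386.6*I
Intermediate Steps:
S(A, y) = √(-5 + A)
o = 13 (o = -5 + 18 = 13)
h(b, E) = -3 + (I + E)/(13 + b) (h(b, E) = -3 + (E + √(-5 + 4))/(b + 13) = -3 + (E + √(-1))/(13 + b) = -3 + (E + I)/(13 + b) = -3 + (I + E)/(13 + b))
h(-2, L)*15253 = ((-39 + I + 3 - 3*(-2))/(13 - 2))*15253 = ((-39 + I + 3 + 6)/11)*15253 = ((-30 + I)/11)*15253 = (-30/11 + I/11)*15253 = -457590/11 + 15253*I/11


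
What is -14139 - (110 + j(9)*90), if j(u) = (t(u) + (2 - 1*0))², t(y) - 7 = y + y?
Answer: -79859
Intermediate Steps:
t(y) = 7 + 2*y (t(y) = 7 + (y + y) = 7 + 2*y)
j(u) = (9 + 2*u)² (j(u) = ((7 + 2*u) + (2 - 1*0))² = ((7 + 2*u) + (2 + 0))² = ((7 + 2*u) + 2)² = (9 + 2*u)²)
-14139 - (110 + j(9)*90) = -14139 - (110 + (9 + 2*9)²*90) = -14139 - (110 + (9 + 18)²*90) = -14139 - (110 + 27²*90) = -14139 - (110 + 729*90) = -14139 - (110 + 65610) = -14139 - 1*65720 = -14139 - 65720 = -79859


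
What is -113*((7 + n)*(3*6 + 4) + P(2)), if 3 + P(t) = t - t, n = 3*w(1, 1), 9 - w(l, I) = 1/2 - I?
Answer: -87914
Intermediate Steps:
w(l, I) = 17/2 + I (w(l, I) = 9 - (1/2 - I) = 9 - (½ - I) = 9 + (-½ + I) = 17/2 + I)
n = 57/2 (n = 3*(17/2 + 1) = 3*(19/2) = 57/2 ≈ 28.500)
P(t) = -3 (P(t) = -3 + (t - t) = -3 + 0 = -3)
-113*((7 + n)*(3*6 + 4) + P(2)) = -113*((7 + 57/2)*(3*6 + 4) - 3) = -113*(71*(18 + 4)/2 - 3) = -113*((71/2)*22 - 3) = -113*(781 - 3) = -113*778 = -87914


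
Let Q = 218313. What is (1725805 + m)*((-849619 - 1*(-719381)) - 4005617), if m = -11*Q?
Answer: 2794340800490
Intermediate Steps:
m = -2401443 (m = -11*218313 = -2401443)
(1725805 + m)*((-849619 - 1*(-719381)) - 4005617) = (1725805 - 2401443)*((-849619 - 1*(-719381)) - 4005617) = -675638*((-849619 + 719381) - 4005617) = -675638*(-130238 - 4005617) = -675638*(-4135855) = 2794340800490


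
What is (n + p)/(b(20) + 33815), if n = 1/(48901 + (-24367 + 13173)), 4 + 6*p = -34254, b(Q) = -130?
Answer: -14352960/84677353 ≈ -0.16950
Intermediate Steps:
p = -17129/3 (p = -⅔ + (⅙)*(-34254) = -⅔ - 5709 = -17129/3 ≈ -5709.7)
n = 1/37707 (n = 1/(48901 - 11194) = 1/37707 ≈ 2.6520e-5)
(n + p)/(b(20) + 33815) = (1/37707 - 17129/3)/(-130 + 33815) = -71764800/12569/33685 = -71764800/12569*1/33685 = -14352960/84677353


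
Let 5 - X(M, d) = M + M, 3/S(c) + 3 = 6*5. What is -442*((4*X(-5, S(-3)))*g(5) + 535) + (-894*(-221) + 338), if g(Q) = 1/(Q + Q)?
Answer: -41210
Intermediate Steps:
g(Q) = 1/(2*Q)
S(c) = ⅑ (S(c) = 3/(-3 + 6*5) = 3/(-3 + 30) = 3/27 = 3*(1/27) = ⅑)
X(M, d) = 5 - 2*M (X(M, d) = 5 - (M + M) = 5 - 2*M)
-442*((4*X(-5, S(-3)))*g(5) + 535) + (-894*(-221) + 338) = -442*((4*(5 - 2*(-5)))*((½)/5) + 535) + (-894*(-221) + 338) = -442*((4*(5 + 10))*((½)*(⅕)) + 535) + (197574 + 338) = -442*((4*15)*(⅒) + 535) + 197912 = -442*(60*(⅒) + 535) + 197912 = -442*(6 + 535) + 197912 = -442*541 + 197912 = -239122 + 197912 = -41210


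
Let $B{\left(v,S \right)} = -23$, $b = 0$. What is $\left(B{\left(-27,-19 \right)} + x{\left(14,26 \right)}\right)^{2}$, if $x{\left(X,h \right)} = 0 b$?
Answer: $529$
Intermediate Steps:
$x{\left(X,h \right)} = 0$ ($x{\left(X,h \right)} = 0 \cdot 0 = 0$)
$\left(B{\left(-27,-19 \right)} + x{\left(14,26 \right)}\right)^{2} = \left(-23 + 0\right)^{2} = \left(-23\right)^{2} = 529$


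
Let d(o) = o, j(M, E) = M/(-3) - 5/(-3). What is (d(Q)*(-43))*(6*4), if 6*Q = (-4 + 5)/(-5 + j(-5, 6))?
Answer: 516/5 ≈ 103.20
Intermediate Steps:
j(M, E) = 5/3 - M/3 (j(M, E) = M*(-1/3) - 5*(-1/3) = -M/3 + 5/3 = 5/3 - M/3)
Q = -1/10 (Q = ((-4 + 5)/(-5 + (5/3 - 1/3*(-5))))/6 = (1/(-5 + (5/3 + 5/3)))/6 = (1/(-5 + 10/3))/6 = (1/(-5/3))/6 = (1*(-3/5))/6 = (1/6)*(-3/5) = -1/10 ≈ -0.10000)
(d(Q)*(-43))*(6*4) = (-1/10*(-43))*(6*4) = (43/10)*24 = 516/5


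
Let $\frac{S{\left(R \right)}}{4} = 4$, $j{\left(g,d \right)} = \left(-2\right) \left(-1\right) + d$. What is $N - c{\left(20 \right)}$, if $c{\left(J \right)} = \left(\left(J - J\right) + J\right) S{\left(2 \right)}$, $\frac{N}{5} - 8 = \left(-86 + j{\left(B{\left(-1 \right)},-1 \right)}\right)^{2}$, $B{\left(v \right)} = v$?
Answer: $35845$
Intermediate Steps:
$j{\left(g,d \right)} = 2 + d$
$S{\left(R \right)} = 16$ ($S{\left(R \right)} = 4 \cdot 4 = 16$)
$N = 36165$ ($N = 40 + 5 \left(-86 + \left(2 - 1\right)\right)^{2} = 40 + 5 \left(-86 + 1\right)^{2} = 40 + 5 \left(-85\right)^{2} = 40 + 5 \cdot 7225 = 40 + 36125 = 36165$)
$c{\left(J \right)} = 16 J$ ($c{\left(J \right)} = \left(\left(J - J\right) + J\right) 16 = \left(0 + J\right) 16 = J 16 = 16 J$)
$N - c{\left(20 \right)} = 36165 - 16 \cdot 20 = 36165 - 320 = 35845$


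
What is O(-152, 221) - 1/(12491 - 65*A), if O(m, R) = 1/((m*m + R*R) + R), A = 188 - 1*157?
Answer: -30845/378005508 ≈ -8.1599e-5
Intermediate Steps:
A = 31 (A = 188 - 157 = 31)
O(m, R) = 1/(R + R² + m²) (O(m, R) = 1/((m² + R²) + R) = 1/((R² + m²) + R) = 1/(R + R² + m²))
O(-152, 221) - 1/(12491 - 65*A) = 1/(221 + 221² + (-152)²) - 1/(12491 - 65*31) = 1/(221 + 48841 + 23104) - 1/(12491 - 2015) = 1/72166 - 1/10476 = -30845/378005508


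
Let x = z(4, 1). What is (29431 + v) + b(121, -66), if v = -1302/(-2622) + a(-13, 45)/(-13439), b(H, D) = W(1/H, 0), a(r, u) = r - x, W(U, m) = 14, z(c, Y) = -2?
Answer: 172928783205/5872843 ≈ 29446.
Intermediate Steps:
x = -2
a(r, u) = 2 + r (a(r, u) = r - 1*(-2) = r + 2 = 2 + r)
b(H, D) = 14
v = 2921070/5872843 (v = -1302/(-2622) + (2 - 13)/(-13439) = -1302*(-1/2622) - 11*(-1/13439) = 217/437 + 11/13439 = 2921070/5872843 ≈ 0.49739)
(29431 + v) + b(121, -66) = (29431 + 2921070/5872843) + 14 = 172846563403/5872843 + 14 = 172928783205/5872843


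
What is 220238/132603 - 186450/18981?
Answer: -2282610208/279659727 ≈ -8.1621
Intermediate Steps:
220238/132603 - 186450/18981 = 220238*(1/132603) - 186450*1/18981 = 220238/132603 - 62150/6327 = -2282610208/279659727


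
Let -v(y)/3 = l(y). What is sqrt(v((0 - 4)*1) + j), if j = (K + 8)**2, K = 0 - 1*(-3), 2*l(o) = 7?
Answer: sqrt(442)/2 ≈ 10.512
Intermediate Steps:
l(o) = 7/2 (l(o) = (1/2)*7 = 7/2)
v(y) = -21/2 (v(y) = -3*7/2 = -21/2)
K = 3 (K = 0 + 3 = 3)
j = 121 (j = (3 + 8)**2 = 11**2 = 121)
sqrt(v((0 - 4)*1) + j) = sqrt(-21/2 + 121) = sqrt(221/2) = sqrt(442)/2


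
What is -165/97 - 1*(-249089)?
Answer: 24161468/97 ≈ 2.4909e+5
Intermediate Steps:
-165/97 - 1*(-249089) = -165*1/97 + 249089 = -165/97 + 249089 = 24161468/97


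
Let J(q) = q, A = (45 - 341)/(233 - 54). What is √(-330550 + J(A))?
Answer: I*√10591205534/179 ≈ 574.94*I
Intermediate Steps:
A = -296/179 ≈ -1.6536
√(-330550 + J(A)) = √(-330550 - 296/179) = √(-59168746/179) = I*√10591205534/179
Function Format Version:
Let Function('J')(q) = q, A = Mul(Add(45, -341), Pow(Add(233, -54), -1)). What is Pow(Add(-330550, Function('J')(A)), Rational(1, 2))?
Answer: Mul(Rational(1, 179), I, Pow(10591205534, Rational(1, 2))) ≈ Mul(574.94, I)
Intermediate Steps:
A = Rational(-296, 179) (A = Mul(-296, Pow(179, -1)) = Mul(-296, Rational(1, 179)) = Rational(-296, 179) ≈ -1.6536)
Pow(Add(-330550, Function('J')(A)), Rational(1, 2)) = Pow(Add(-330550, Rational(-296, 179)), Rational(1, 2)) = Pow(Rational(-59168746, 179), Rational(1, 2)) = Mul(Rational(1, 179), I, Pow(10591205534, Rational(1, 2)))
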